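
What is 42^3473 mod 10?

The units digit of 42^n cycles with period 4: 2, 4, 8, 6, …
3473 mod 4 = 1, so the last digit matches 2^1 = 2.

2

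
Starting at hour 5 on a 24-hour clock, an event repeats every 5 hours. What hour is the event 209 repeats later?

18

209·5 = 1045.
1045 mod 24 = 13 (since 43·24 = 1032).
(5 + 13) mod 24 = 18.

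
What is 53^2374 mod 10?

9

Last digits of 3^n: 3, 9, 7, 1 (period 4).
2374 leaves remainder 2 on division by 4, so 53^2374 ends in 9.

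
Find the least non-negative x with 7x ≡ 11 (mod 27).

The inverse of 7 mod 27 is 4 (since 7·4 = 28 ≡ 1).
Multiplying both sides by 4: x ≡ 4·11 = 44 ≡ 17 (mod 27).

17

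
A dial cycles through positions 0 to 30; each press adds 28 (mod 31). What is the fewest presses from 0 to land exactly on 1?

31 = 1·28 + 3
28 = 9·3 + 1
3 = 3·1 + 0
Back-substituting gives 28·10 ≡ 1 (mod 31).

10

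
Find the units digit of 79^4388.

The units digit of 79^n cycles with period 2: 9, 1, …
4388 mod 2 = 0, so the last digit matches 9^2 = 1.

1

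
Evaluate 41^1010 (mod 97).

Square-and-reduce mod 97: 41^1≡41, 41^2≡32, 41^4≡54, 41^8≡6, 41^16≡36, 41^32≡35, 41^64≡61, 41^128≡35, 41^256≡61, 41^512≡35.
Since 1010 = 2 + 16 + 32 + 64 + 128 + 256 + 512 in binary, 41^1010 ≡ 32·36·35·61·35·61·35 ≡ 65 (mod 97).

65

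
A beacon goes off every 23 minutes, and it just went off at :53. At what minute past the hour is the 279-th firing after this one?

279·23 = 6417.
6417 mod 60 = 57 (since 106·60 = 6360).
(53 + 57) mod 60 = 50.

50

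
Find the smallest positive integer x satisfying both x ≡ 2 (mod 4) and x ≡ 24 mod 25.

x ≡ 2 (mod 4) gives x ∈ {2, 6, 10, 14, 18, 22, 26, 30, …}.
The first of these with x mod 25 = 24 is 74.

74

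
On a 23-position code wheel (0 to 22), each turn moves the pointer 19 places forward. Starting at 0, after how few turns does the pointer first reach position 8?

19⁻¹ ≡ 17 (mod 23) because 19·17 = 323 = 14·23 + 1.
Multiplying both sides by 17: x ≡ 17·8 = 136 ≡ 21 (mod 23).
Check: 19·21 = 399 = 17·23 + 8.

21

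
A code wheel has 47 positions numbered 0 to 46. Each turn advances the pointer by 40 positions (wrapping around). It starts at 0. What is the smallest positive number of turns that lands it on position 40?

1

The inverse of 40 mod 47 is 20 (since 40·20 = 800 ≡ 1).
Multiplying both sides by 20: x ≡ 20·40 = 800 ≡ 1 (mod 47).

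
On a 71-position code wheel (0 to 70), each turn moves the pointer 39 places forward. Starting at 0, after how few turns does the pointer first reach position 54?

56

The inverse of 39 mod 71 is 51 (since 39·51 = 1989 ≡ 1).
So x ≡ 51·54 = 2754 ≡ 56 (mod 71).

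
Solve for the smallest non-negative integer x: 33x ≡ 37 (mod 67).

The inverse of 33 mod 67 is 65 (since 33·65 = 2145 ≡ 1).
Multiplying both sides by 65: x ≡ 65·37 = 2405 ≡ 60 (mod 67).
Check: 33·60 = 1980 = 29·67 + 37.

60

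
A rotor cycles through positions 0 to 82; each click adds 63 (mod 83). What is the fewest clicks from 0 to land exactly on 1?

29

63·29 = 1827 = 22·83 + 1, so 63⁻¹ ≡ 29 (mod 83).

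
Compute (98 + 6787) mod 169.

6787 mod 169 = 27 (since 40·169 = 6760).
(98 + 27) mod 169 = 125.

125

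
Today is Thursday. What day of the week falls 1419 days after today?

Tuesday

Dividing 1419 by 7 gives quotient 202 and remainder 5.
Thursday + 5 days → Tuesday.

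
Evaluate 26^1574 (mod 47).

27

Successive squares of 26 mod 47: 26^1≡26, 26^2≡18, 26^4≡42, 26^8≡25, 26^16≡14, 26^32≡8, 26^64≡17, 26^128≡7, 26^256≡2, 26^512≡4, 26^1024≡16.
1574 = 2 + 4 + 32 + 512 + 1024, so 26^1574 ≡ 18·42·8·4·16 ≡ 27 (mod 47).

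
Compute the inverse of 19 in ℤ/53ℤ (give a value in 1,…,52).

14

53 = 2·19 + 15
19 = 1·15 + 4
15 = 3·4 + 3
4 = 1·3 + 1
3 = 3·1 + 0
Back-substituting gives 19·14 ≡ 1 (mod 53).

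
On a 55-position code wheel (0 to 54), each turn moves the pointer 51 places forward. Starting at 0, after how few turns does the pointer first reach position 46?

51⁻¹ ≡ 41 (mod 55) because 51·41 = 2091 = 38·55 + 1.
So x ≡ 41·46 = 1886 ≡ 16 (mod 55).
Check: 51·16 = 816 = 14·55 + 46.

16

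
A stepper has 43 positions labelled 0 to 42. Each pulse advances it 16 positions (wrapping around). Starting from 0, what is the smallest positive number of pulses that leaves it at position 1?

35

16·35 = 560 = 13·43 + 1, so 16⁻¹ ≡ 35 (mod 43).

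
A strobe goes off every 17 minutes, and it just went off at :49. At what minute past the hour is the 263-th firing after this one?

263·17 = 4471.
4471 mod 60 = 31 (since 74·60 = 4440).
(49 + 31) mod 60 = 20.

20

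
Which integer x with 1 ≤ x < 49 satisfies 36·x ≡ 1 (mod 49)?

15

49 = 1·36 + 13
36 = 2·13 + 10
13 = 1·10 + 3
10 = 3·3 + 1
3 = 3·1 + 0
Back-substituting gives 36·15 ≡ 1 (mod 49).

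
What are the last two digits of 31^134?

By repeated squaring mod 100: 31^1≡31, 31^2≡61, 31^4≡21, 31^8≡41, 31^16≡81, 31^32≡61, 31^64≡21, 31^128≡41.
134 = 2 + 4 + 128, so 31^134 ≡ 61·21·41 ≡ 21 (mod 100).

21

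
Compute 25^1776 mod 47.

Successive squares of 25 mod 47: 25^1≡25, 25^2≡14, 25^4≡8, 25^8≡17, 25^16≡7, 25^32≡2, 25^64≡4, 25^128≡16, 25^256≡21, 25^512≡18, 25^1024≡42.
Since 1776 = 16 + 32 + 64 + 128 + 512 + 1024 in binary, 25^1776 ≡ 7·2·4·16·18·42 ≡ 12 (mod 47).

12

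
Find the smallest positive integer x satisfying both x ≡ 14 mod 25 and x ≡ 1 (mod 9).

64

x ≡ 1 (mod 9) gives x ∈ {1, 10, 19, 28, 37, 46, 55, 64}.
The first of these with x mod 25 = 14 is 64.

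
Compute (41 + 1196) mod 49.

12

1196 mod 49 = 20 (since 24·49 = 1176).
(41 + 20) mod 49 = 12.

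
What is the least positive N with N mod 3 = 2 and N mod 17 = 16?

50

Since 17·2 ≡ 1 (mod 3), take x = 16 + 17·((2−16)·2 mod 3) = 16 + 17·2 = 50.
Check: 50 mod 3 = 2, 50 mod 17 = 16.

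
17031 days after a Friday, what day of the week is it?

17031 = 2433·7 + 0, so 17031 mod 7 = 0.
Friday + 0 days → Friday.

Friday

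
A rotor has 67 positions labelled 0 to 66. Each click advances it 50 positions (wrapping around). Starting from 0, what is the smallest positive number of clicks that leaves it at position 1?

63

50·63 = 3150 = 47·67 + 1, so 50⁻¹ ≡ 63 (mod 67).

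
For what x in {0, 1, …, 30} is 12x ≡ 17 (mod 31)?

12⁻¹ ≡ 13 (mod 31) because 12·13 = 156 = 5·31 + 1.
Multiplying both sides by 13: x ≡ 13·17 = 221 ≡ 4 (mod 31).

4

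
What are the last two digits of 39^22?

By repeated squaring mod 100: 39^1≡39, 39^2≡21, 39^4≡41, 39^8≡81, 39^16≡61.
22 = 2 + 4 + 16, so 39^22 ≡ 21·41·61 ≡ 21 (mod 100).

21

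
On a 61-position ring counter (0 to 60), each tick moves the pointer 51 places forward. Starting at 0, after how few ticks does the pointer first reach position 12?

11

The inverse of 51 mod 61 is 6 (since 51·6 = 306 ≡ 1).
Multiplying both sides by 6: x ≡ 6·12 = 72 ≡ 11 (mod 61).
Check: 51·11 = 561 = 9·61 + 12.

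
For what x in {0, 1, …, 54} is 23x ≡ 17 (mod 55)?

23⁻¹ ≡ 12 (mod 55) because 23·12 = 276 = 5·55 + 1.
Multiplying both sides by 12: x ≡ 12·17 = 204 ≡ 39 (mod 55).
Check: 23·39 = 897 = 16·55 + 17.

39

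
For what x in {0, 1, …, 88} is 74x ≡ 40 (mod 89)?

27

The inverse of 74 mod 89 is 83 (since 74·83 = 6142 ≡ 1).
Multiplying both sides by 83: x ≡ 83·40 = 3320 ≡ 27 (mod 89).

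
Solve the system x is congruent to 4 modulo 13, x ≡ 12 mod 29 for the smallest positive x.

186

x ≡ 4 (mod 13) gives x ∈ {4, 17, 30, 43, 56, 69, 82, 95, …}.
The first of these with x mod 29 = 12 is 186.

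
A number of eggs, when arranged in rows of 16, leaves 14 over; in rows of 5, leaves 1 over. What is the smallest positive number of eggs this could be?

Since 5·13 ≡ 1 (mod 16), take x = 1 + 5·((14−1)·13 mod 16) = 1 + 5·9 = 46.
Check: 46 mod 16 = 14, 46 mod 5 = 1.

46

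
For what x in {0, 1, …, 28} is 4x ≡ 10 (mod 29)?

4⁻¹ ≡ 22 (mod 29) because 4·22 = 88 = 3·29 + 1.
So x ≡ 22·10 = 220 ≡ 17 (mod 29).
Check: 4·17 = 68 = 2·29 + 10.

17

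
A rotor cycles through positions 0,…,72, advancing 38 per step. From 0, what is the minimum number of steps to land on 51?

The inverse of 38 mod 73 is 25 (since 38·25 = 950 ≡ 1).
Multiplying both sides by 25: x ≡ 25·51 = 1275 ≡ 34 (mod 73).
Check: 38·34 = 1292 = 17·73 + 51.

34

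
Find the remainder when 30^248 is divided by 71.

Successive squares of 30 mod 71: 30^1≡30, 30^2≡48, 30^4≡32, 30^8≡30, 30^16≡48, 30^32≡32, 30^64≡30, 30^128≡48.
248 = 8 + 16 + 32 + 64 + 128, so 30^248 ≡ 30·48·32·30·48 ≡ 20 (mod 71).

20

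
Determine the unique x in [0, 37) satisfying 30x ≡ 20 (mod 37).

30⁻¹ ≡ 21 (mod 37) because 30·21 = 630 = 17·37 + 1.
Multiplying both sides by 21: x ≡ 21·20 = 420 ≡ 13 (mod 37).
Check: 30·13 = 390 = 10·37 + 20.

13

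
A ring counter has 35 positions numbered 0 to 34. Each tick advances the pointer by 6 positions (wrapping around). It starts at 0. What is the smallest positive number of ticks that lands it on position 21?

The inverse of 6 mod 35 is 6 (since 6·6 = 36 ≡ 1).
Multiplying both sides by 6: x ≡ 6·21 = 126 ≡ 21 (mod 35).
Check: 6·21 = 126 = 3·35 + 21.

21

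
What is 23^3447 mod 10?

7

The units digit of 23^n cycles with period 4: 3, 9, 7, 1, …
3447 mod 4 = 3, so the last digit matches 3^3 = 7.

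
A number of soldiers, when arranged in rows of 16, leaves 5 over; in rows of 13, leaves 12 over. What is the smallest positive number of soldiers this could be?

181

x ≡ 12 (mod 13) gives x ∈ {12, 25, 38, 51, 64, 77, 90, 103, …}.
The first of these with x mod 16 = 5 is 181.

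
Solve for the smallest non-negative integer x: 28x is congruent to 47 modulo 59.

8

The inverse of 28 mod 59 is 19 (since 28·19 = 532 ≡ 1).
Multiplying both sides by 19: x ≡ 19·47 = 893 ≡ 8 (mod 59).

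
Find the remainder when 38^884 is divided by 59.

35

Successive squares of 38 mod 59: 38^1≡38, 38^2≡28, 38^4≡17, 38^8≡53, 38^16≡36, 38^32≡57, 38^64≡4, 38^128≡16, 38^256≡20, 38^512≡46.
Since 884 = 4 + 16 + 32 + 64 + 256 + 512 in binary, 38^884 ≡ 17·36·57·4·20·46 ≡ 35 (mod 59).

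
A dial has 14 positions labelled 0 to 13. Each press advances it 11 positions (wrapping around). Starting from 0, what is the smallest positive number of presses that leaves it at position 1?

14 = 1·11 + 3
11 = 3·3 + 2
3 = 1·2 + 1
2 = 2·1 + 0
Back-substituting gives 11·9 ≡ 1 (mod 14).

9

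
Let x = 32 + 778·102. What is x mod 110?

78

778·102 = 79356.
79356 − 721·110 = 46, so 79356 ≡ 46 (mod 110).
(32 + 46) mod 110 = 78.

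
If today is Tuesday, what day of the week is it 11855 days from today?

11855 mod 7 = 4 (since 1693·7 = 11851).
Tuesday + 4 days → Saturday.

Saturday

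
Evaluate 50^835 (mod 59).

By repeated squaring mod 59: 50^1≡50, 50^2≡22, 50^4≡12, 50^8≡26, 50^16≡27, 50^32≡21, 50^64≡28, 50^128≡17, 50^256≡53, 50^512≡36.
835 = 1 + 2 + 64 + 256 + 512, so 50^835 ≡ 50·22·28·53·36 ≡ 40 (mod 59).

40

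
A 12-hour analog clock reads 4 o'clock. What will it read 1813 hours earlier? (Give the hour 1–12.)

3

Dividing 1813 by 12 gives quotient 151 and remainder 1.
4 − 1 → 3 on a 12-hour dial.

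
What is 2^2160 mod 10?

6

The units digit of 2^n cycles with period 4: 2, 4, 8, 6, …
2160 mod 4 = 0, so the last digit matches 2^4 = 6.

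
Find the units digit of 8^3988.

The units digit of 8^n cycles with period 4: 8, 4, 2, 6, …
3988 leaves remainder 0 on division by 4, so 8^3988 ends in 6.

6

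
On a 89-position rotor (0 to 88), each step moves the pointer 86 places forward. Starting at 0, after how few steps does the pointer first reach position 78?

86⁻¹ ≡ 59 (mod 89) because 86·59 = 5074 = 57·89 + 1.
So x ≡ 59·78 = 4602 ≡ 63 (mod 89).
Check: 86·63 = 5418 = 60·89 + 78.

63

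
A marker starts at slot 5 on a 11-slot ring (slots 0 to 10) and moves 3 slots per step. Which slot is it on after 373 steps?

373·3 = 1119.
1119 − 101·11 = 8, so 1119 ≡ 8 (mod 11).
(5 + 8) mod 11 = 2.

2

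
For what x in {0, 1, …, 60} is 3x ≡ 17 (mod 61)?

26

The inverse of 3 mod 61 is 41 (since 3·41 = 123 ≡ 1).
Multiplying both sides by 41: x ≡ 41·17 = 697 ≡ 26 (mod 61).
Check: 3·26 = 78 = 1·61 + 17.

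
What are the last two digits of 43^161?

43

Successive squares of 43 mod 100: 43^1≡43, 43^2≡49, 43^4≡1, 43^8≡1, 43^16≡1, 43^32≡1, 43^64≡1, 43^128≡1.
Since 161 = 1 + 32 + 128 in binary, 43^161 ≡ 43·1·1 ≡ 43 (mod 100).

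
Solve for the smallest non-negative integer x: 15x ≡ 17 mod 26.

15⁻¹ ≡ 7 (mod 26) because 15·7 = 105 = 4·26 + 1.
Multiplying both sides by 7: x ≡ 7·17 = 119 ≡ 15 (mod 26).

15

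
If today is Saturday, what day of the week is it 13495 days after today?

Friday

13495 mod 7 = 6 (since 1927·7 = 13489).
Saturday + 6 days → Friday.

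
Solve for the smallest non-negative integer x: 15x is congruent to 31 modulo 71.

21

The inverse of 15 mod 71 is 19 (since 15·19 = 285 ≡ 1).
So x ≡ 19·31 = 589 ≡ 21 (mod 71).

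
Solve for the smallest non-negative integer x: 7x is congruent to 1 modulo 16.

7

The inverse of 7 mod 16 is 7 (since 7·7 = 49 ≡ 1).
Multiplying both sides by 7: x ≡ 7·1 = 7 ≡ 7 (mod 16).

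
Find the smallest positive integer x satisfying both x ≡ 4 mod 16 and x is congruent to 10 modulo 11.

Since 11·3 ≡ 1 (mod 16), take x = 10 + 11·((4−10)·3 mod 16) = 10 + 11·14 = 164.
Check: 164 mod 16 = 4, 164 mod 11 = 10.

164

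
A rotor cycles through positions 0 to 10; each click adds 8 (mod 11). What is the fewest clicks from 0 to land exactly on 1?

7

8·7 = 56 = 5·11 + 1, so 8⁻¹ ≡ 7 (mod 11).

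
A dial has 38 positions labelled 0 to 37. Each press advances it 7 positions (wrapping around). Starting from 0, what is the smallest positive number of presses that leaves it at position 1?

38 = 5·7 + 3
7 = 2·3 + 1
3 = 3·1 + 0
Back-substituting gives 7·11 ≡ 1 (mod 38).

11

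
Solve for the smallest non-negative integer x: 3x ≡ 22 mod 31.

3⁻¹ ≡ 21 (mod 31) because 3·21 = 63 = 2·31 + 1.
Multiplying both sides by 21: x ≡ 21·22 = 462 ≡ 28 (mod 31).

28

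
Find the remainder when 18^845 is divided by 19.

Successive squares of 18 mod 19: 18^1≡18, 18^2≡1, 18^4≡1, 18^8≡1, 18^16≡1, 18^32≡1, 18^64≡1, 18^128≡1, 18^256≡1, 18^512≡1.
845 = 1 + 4 + 8 + 64 + 256 + 512, so 18^845 ≡ 18·1·1·1·1·1 ≡ 18 (mod 19).

18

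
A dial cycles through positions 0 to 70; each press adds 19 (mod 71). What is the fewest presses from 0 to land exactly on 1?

15

19·15 = 285 = 4·71 + 1, so 19⁻¹ ≡ 15 (mod 71).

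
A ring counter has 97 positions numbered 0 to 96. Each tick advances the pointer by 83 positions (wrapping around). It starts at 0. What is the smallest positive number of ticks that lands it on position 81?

83⁻¹ ≡ 90 (mod 97) because 83·90 = 7470 = 77·97 + 1.
So x ≡ 90·81 = 7290 ≡ 15 (mod 97).

15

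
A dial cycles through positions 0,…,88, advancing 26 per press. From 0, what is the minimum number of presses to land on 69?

26⁻¹ ≡ 24 (mod 89) because 26·24 = 624 = 7·89 + 1.
Multiplying both sides by 24: x ≡ 24·69 = 1656 ≡ 54 (mod 89).

54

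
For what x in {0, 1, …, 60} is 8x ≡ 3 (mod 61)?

The inverse of 8 mod 61 is 23 (since 8·23 = 184 ≡ 1).
Multiplying both sides by 23: x ≡ 23·3 = 69 ≡ 8 (mod 61).
Check: 8·8 = 64 = 1·61 + 3.

8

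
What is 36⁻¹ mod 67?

36·54 = 1944 = 29·67 + 1, so 36⁻¹ ≡ 54 (mod 67).

54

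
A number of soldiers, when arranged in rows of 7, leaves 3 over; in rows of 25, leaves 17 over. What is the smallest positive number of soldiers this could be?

Since 25·2 ≡ 1 (mod 7), take x = 17 + 25·((3−17)·2 mod 7) = 17 + 25·0 = 17.
Check: 17 mod 7 = 3, 17 mod 25 = 17.

17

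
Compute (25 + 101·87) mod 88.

12

101·87 = 8787.
8787 − 99·88 = 75, so 8787 ≡ 75 (mod 88).
(25 + 75) mod 88 = 12.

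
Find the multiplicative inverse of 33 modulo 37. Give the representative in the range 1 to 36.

9

37 = 1·33 + 4
33 = 8·4 + 1
4 = 4·1 + 0
Back-substituting gives 33·9 ≡ 1 (mod 37).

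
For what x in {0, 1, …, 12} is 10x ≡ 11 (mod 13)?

5

10⁻¹ ≡ 4 (mod 13) because 10·4 = 40 = 3·13 + 1.
Multiplying both sides by 4: x ≡ 4·11 = 44 ≡ 5 (mod 13).
Check: 10·5 = 50 = 3·13 + 11.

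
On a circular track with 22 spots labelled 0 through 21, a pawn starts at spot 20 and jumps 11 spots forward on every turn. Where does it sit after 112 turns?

112·11 = 1232.
1232 mod 22 = 0 (since 56·22 = 1232).
(20 + 0) mod 22 = 20.

20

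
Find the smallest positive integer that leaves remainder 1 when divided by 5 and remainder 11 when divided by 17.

Since 17·3 ≡ 1 (mod 5), take x = 11 + 17·((1−11)·3 mod 5) = 11 + 17·0 = 11.
Check: 11 mod 5 = 1, 11 mod 17 = 11.

11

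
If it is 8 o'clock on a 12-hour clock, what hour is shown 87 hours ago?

5

Dividing 87 by 12 gives quotient 7 and remainder 3.
8 − 3 → 5 on a 12-hour dial.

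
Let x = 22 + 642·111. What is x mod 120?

4

642·111 = 71262.
71262 − 593·120 = 102, so 71262 ≡ 102 (mod 120).
(22 + 102) mod 120 = 4.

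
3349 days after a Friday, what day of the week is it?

Monday

3349 − 478·7 = 3, so 3349 ≡ 3 (mod 7).
Friday + 3 days → Monday.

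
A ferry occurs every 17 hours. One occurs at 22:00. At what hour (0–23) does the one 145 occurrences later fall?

15

145·17 = 2465.
2465 − 102·24 = 17, so 2465 ≡ 17 (mod 24).
(22 + 17) mod 24 = 15.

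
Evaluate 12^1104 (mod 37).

Successive squares of 12 mod 37: 12^1≡12, 12^2≡33, 12^4≡16, 12^8≡34, 12^16≡9, 12^32≡7, 12^64≡12, 12^128≡33, 12^256≡16, 12^512≡34, 12^1024≡9.
Since 1104 = 16 + 64 + 1024 in binary, 12^1104 ≡ 9·12·9 ≡ 10 (mod 37).

10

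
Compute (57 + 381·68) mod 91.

381·68 = 25908.
25908 mod 91 = 64 (since 284·91 = 25844).
(57 + 64) mod 91 = 30.

30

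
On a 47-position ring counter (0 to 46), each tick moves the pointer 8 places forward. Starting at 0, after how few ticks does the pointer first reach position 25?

9

The inverse of 8 mod 47 is 6 (since 8·6 = 48 ≡ 1).
Multiplying both sides by 6: x ≡ 6·25 = 150 ≡ 9 (mod 47).
Check: 8·9 = 72 = 1·47 + 25.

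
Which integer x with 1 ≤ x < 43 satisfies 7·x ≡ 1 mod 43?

37

7·37 = 259 = 6·43 + 1, so 7⁻¹ ≡ 37 (mod 43).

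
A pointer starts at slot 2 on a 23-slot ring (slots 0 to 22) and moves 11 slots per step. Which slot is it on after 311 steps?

311·11 = 3421.
3421 − 148·23 = 17, so 3421 ≡ 17 (mod 23).
(2 + 17) mod 23 = 19.

19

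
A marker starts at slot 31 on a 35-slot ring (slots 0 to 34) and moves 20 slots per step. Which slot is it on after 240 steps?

1

240·20 = 4800.
4800 − 137·35 = 5, so 4800 ≡ 5 (mod 35).
(31 + 5) mod 35 = 1.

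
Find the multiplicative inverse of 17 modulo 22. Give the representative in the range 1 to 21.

17·13 = 221 = 10·22 + 1, so 17⁻¹ ≡ 13 (mod 22).

13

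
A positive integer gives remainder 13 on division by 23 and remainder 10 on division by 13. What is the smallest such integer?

x ≡ 10 (mod 13) gives x ∈ {10, 23, 36}.
The first of these with x mod 23 = 13 is 36.

36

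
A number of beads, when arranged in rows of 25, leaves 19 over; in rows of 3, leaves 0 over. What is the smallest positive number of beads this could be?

x ≡ 0 (mod 3) gives x ∈ {0, 3, 6, 9, 12, 15, 18, 21, …}.
The first of these with x mod 25 = 19 is 69.

69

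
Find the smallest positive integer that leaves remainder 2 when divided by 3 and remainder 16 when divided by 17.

50

x ≡ 2 (mod 3) gives x ∈ {2, 5, 8, 11, 14, 17, 20, 23, …}.
The first of these with x mod 17 = 16 is 50.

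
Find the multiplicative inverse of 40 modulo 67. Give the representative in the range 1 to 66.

62

67 = 1·40 + 27
40 = 1·27 + 13
27 = 2·13 + 1
13 = 13·1 + 0
Back-substituting gives 40·62 ≡ 1 (mod 67).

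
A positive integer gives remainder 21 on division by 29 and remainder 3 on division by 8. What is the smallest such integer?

195

Since 8·11 ≡ 1 (mod 29), take x = 3 + 8·((21−3)·11 mod 29) = 3 + 8·24 = 195.
Check: 195 mod 29 = 21, 195 mod 8 = 3.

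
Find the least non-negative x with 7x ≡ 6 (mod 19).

7⁻¹ ≡ 11 (mod 19) because 7·11 = 77 = 4·19 + 1.
Multiplying both sides by 11: x ≡ 11·6 = 66 ≡ 9 (mod 19).

9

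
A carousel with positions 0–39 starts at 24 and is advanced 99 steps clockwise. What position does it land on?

Dividing 99 by 40 gives quotient 2 and remainder 19.
(24 + 19) mod 40 = 3.

3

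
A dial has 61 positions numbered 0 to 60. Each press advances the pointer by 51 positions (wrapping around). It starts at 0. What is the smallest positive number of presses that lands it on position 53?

51⁻¹ ≡ 6 (mod 61) because 51·6 = 306 = 5·61 + 1.
Multiplying both sides by 6: x ≡ 6·53 = 318 ≡ 13 (mod 61).

13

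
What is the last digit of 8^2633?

The units digit of 8^n cycles with period 4: 8, 4, 2, 6, …
2633 mod 4 = 1, so the last digit matches 8^1 = 8.

8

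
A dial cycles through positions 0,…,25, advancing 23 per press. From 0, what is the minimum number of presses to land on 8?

6

23⁻¹ ≡ 17 (mod 26) because 23·17 = 391 = 15·26 + 1.
So x ≡ 17·8 = 136 ≡ 6 (mod 26).
Check: 23·6 = 138 = 5·26 + 8.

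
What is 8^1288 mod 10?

Powers of 8 mod 10 repeat with period 4: 8, 4, 2, 6.
1288 mod 4 = 0, so the last digit matches 8^4 = 6.

6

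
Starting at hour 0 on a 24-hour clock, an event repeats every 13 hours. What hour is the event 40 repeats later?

16

40·13 = 520.
520 − 21·24 = 16, so 520 ≡ 16 (mod 24).
(0 + 16) mod 24 = 16.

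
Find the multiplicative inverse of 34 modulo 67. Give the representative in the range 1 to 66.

34·2 = 68 = 1·67 + 1, so 34⁻¹ ≡ 2 (mod 67).

2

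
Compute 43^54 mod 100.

49

By repeated squaring mod 100: 43^1≡43, 43^2≡49, 43^4≡1, 43^8≡1, 43^16≡1, 43^32≡1.
Since 54 = 2 + 4 + 16 + 32 in binary, 43^54 ≡ 49·1·1·1 ≡ 49 (mod 100).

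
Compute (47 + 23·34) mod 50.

29

23·34 = 782.
782 − 15·50 = 32, so 782 ≡ 32 (mod 50).
(47 + 32) mod 50 = 29.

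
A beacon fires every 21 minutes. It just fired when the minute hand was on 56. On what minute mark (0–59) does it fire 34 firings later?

34·21 = 714.
714 mod 60 = 54 (since 11·60 = 660).
(56 + 54) mod 60 = 50.

50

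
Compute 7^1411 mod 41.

22

Successive squares of 7 mod 41: 7^1≡7, 7^2≡8, 7^4≡23, 7^8≡37, 7^16≡16, 7^32≡10, 7^64≡18, 7^128≡37, 7^256≡16, 7^512≡10, 7^1024≡18.
Since 1411 = 1 + 2 + 128 + 256 + 1024 in binary, 7^1411 ≡ 7·8·37·16·18 ≡ 22 (mod 41).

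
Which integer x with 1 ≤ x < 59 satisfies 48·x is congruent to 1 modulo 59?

16

59 = 1·48 + 11
48 = 4·11 + 4
11 = 2·4 + 3
4 = 1·3 + 1
3 = 3·1 + 0
Back-substituting gives 48·16 ≡ 1 (mod 59).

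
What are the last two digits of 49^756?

Successive squares of 49 mod 100: 49^1≡49, 49^2≡1, 49^4≡1, 49^8≡1, 49^16≡1, 49^32≡1, 49^64≡1, 49^128≡1, 49^256≡1, 49^512≡1.
Since 756 = 4 + 16 + 32 + 64 + 128 + 512 in binary, 49^756 ≡ 1·1·1·1·1·1 ≡ 1 (mod 100).

01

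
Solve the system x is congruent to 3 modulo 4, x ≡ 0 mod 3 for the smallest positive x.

x ≡ 0 (mod 3) gives x ∈ {0, 3}.
The first of these with x mod 4 = 3 is 3.

3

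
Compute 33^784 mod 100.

21

Square-and-reduce mod 100: 33^1≡33, 33^2≡89, 33^4≡21, 33^8≡41, 33^16≡81, 33^32≡61, 33^64≡21, 33^128≡41, 33^256≡81, 33^512≡61.
Since 784 = 16 + 256 + 512 in binary, 33^784 ≡ 81·81·61 ≡ 21 (mod 100).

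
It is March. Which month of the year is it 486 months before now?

September

486 mod 12 = 6 (since 40·12 = 480).
March − 6 months → September.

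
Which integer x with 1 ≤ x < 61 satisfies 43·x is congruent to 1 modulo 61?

43·44 = 1892 = 31·61 + 1, so 43⁻¹ ≡ 44 (mod 61).

44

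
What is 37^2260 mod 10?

1

Powers of 7 mod 10 repeat with period 4: 7, 9, 3, 1.
2260 mod 4 = 0, so the last digit matches 7^4 = 1.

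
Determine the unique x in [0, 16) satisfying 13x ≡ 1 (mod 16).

5

The inverse of 13 mod 16 is 5 (since 13·5 = 65 ≡ 1).
So x ≡ 5·1 = 5 ≡ 5 (mod 16).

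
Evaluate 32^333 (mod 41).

Square-and-reduce mod 41: 32^1≡32, 32^2≡40, 32^4≡1, 32^8≡1, 32^16≡1, 32^32≡1, 32^64≡1, 32^128≡1, 32^256≡1.
333 = 1 + 4 + 8 + 64 + 256, so 32^333 ≡ 32·1·1·1·1 ≡ 32 (mod 41).

32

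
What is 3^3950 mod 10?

The units digit of 3^n cycles with period 4: 3, 9, 7, 1, …
3950 leaves remainder 2 on division by 4, so 3^3950 ends in 9.

9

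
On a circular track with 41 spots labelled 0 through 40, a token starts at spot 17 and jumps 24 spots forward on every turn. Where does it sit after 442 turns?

442·24 = 10608.
10608 − 258·41 = 30, so 10608 ≡ 30 (mod 41).
(17 + 30) mod 41 = 6.

6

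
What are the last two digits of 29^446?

21

Square-and-reduce mod 100: 29^1≡29, 29^2≡41, 29^4≡81, 29^8≡61, 29^16≡21, 29^32≡41, 29^64≡81, 29^128≡61, 29^256≡21.
446 = 2 + 4 + 8 + 16 + 32 + 128 + 256, so 29^446 ≡ 41·81·61·21·41·61·21 ≡ 21 (mod 100).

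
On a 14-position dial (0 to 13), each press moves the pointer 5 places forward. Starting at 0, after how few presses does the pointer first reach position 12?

8

5⁻¹ ≡ 3 (mod 14) because 5·3 = 15 = 1·14 + 1.
So x ≡ 3·12 = 36 ≡ 8 (mod 14).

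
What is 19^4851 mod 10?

9

Powers of 9 mod 10 repeat with period 2: 9, 1.
4851 leaves remainder 1 on division by 2, so 19^4851 ends in 9.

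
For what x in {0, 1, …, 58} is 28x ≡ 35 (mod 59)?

The inverse of 28 mod 59 is 19 (since 28·19 = 532 ≡ 1).
So x ≡ 19·35 = 665 ≡ 16 (mod 59).
Check: 28·16 = 448 = 7·59 + 35.

16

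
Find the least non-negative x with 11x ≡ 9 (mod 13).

11⁻¹ ≡ 6 (mod 13) because 11·6 = 66 = 5·13 + 1.
So x ≡ 6·9 = 54 ≡ 2 (mod 13).
Check: 11·2 = 22 = 1·13 + 9.

2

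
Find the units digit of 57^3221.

The units digit of 57^n cycles with period 4: 7, 9, 3, 1, …
3221 mod 4 = 1, so the last digit matches 7^1 = 7.

7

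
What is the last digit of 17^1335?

The units digit of 17^n cycles with period 4: 7, 9, 3, 1, …
1335 leaves remainder 3 on division by 4, so 17^1335 ends in 3.

3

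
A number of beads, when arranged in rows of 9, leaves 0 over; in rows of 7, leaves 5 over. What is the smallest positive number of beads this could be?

54

x ≡ 5 (mod 7) gives x ∈ {5, 12, 19, 26, 33, 40, 47, 54}.
The first of these with x mod 9 = 0 is 54.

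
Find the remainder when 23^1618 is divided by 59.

By repeated squaring mod 59: 23^1≡23, 23^2≡57, 23^4≡4, 23^8≡16, 23^16≡20, 23^32≡46, 23^64≡51, 23^128≡5, 23^256≡25, 23^512≡35, 23^1024≡45.
Since 1618 = 2 + 16 + 64 + 512 + 1024 in binary, 23^1618 ≡ 57·20·51·35·45 ≡ 22 (mod 59).

22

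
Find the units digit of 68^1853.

8

The units digit of 68^n cycles with period 4: 8, 4, 2, 6, …
1853 leaves remainder 1 on division by 4, so 68^1853 ends in 8.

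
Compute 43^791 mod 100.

Square-and-reduce mod 100: 43^1≡43, 43^2≡49, 43^4≡1, 43^8≡1, 43^16≡1, 43^32≡1, 43^64≡1, 43^128≡1, 43^256≡1, 43^512≡1.
Since 791 = 1 + 2 + 4 + 16 + 256 + 512 in binary, 43^791 ≡ 43·49·1·1·1·1 ≡ 7 (mod 100).

7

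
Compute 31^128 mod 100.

By repeated squaring mod 100: 31^1≡31, 31^2≡61, 31^4≡21, 31^8≡41, 31^16≡81, 31^32≡61, 31^64≡21, 31^128≡41.
Since 128 = 128 in binary, 31^128 ≡ 41 ≡ 41 (mod 100).

41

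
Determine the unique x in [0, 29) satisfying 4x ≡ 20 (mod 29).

5

The inverse of 4 mod 29 is 22 (since 4·22 = 88 ≡ 1).
So x ≡ 22·20 = 440 ≡ 5 (mod 29).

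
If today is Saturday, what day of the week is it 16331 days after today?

Saturday

16331 = 2333·7 + 0, so 16331 mod 7 = 0.
Saturday + 0 days → Saturday.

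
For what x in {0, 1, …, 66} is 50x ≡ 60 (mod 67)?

28

50⁻¹ ≡ 63 (mod 67) because 50·63 = 3150 = 47·67 + 1.
Multiplying both sides by 63: x ≡ 63·60 = 3780 ≡ 28 (mod 67).
Check: 50·28 = 1400 = 20·67 + 60.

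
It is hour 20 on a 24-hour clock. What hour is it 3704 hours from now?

Dividing 3704 by 24 gives quotient 154 and remainder 8.
(20 + 8) mod 24 = 4.

4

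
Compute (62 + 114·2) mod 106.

78

114·2 = 228.
Dividing 228 by 106 gives quotient 2 and remainder 16.
(62 + 16) mod 106 = 78.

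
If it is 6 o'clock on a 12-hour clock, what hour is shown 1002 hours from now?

12

1002 mod 12 = 6 (since 83·12 = 996).
6 + 6 → 12 on a 12-hour dial.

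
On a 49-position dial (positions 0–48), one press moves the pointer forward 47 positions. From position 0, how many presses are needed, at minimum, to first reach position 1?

24

49 = 1·47 + 2
47 = 23·2 + 1
2 = 2·1 + 0
Back-substituting gives 47·24 ≡ 1 (mod 49).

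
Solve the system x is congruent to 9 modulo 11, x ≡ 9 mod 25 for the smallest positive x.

x ≡ 9 (mod 11) gives x ∈ {9}.
The first of these with x mod 25 = 9 is 9.

9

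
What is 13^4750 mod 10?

9

Last digits of 3^n: 3, 9, 7, 1 (period 4).
4750 leaves remainder 2 on division by 4, so 13^4750 ends in 9.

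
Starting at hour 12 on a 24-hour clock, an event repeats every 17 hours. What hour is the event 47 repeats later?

47·17 = 799.
799 − 33·24 = 7, so 799 ≡ 7 (mod 24).
(12 + 7) mod 24 = 19.

19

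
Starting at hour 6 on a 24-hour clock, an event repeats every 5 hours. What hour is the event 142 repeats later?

20

142·5 = 710.
710 = 29·24 + 14, so 710 mod 24 = 14.
(6 + 14) mod 24 = 20.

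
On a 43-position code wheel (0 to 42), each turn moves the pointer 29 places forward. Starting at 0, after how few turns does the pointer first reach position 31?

The inverse of 29 mod 43 is 3 (since 29·3 = 87 ≡ 1).
So x ≡ 3·31 = 93 ≡ 7 (mod 43).
Check: 29·7 = 203 = 4·43 + 31.

7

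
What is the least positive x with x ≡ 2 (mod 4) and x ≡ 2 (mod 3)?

2

Since 3·3 ≡ 1 (mod 4), take x = 2 + 3·((2−2)·3 mod 4) = 2 + 3·0 = 2.
Check: 2 mod 4 = 2, 2 mod 3 = 2.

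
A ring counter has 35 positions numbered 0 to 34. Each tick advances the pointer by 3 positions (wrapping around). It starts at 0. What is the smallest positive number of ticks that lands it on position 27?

3⁻¹ ≡ 12 (mod 35) because 3·12 = 36 = 1·35 + 1.
Multiplying both sides by 12: x ≡ 12·27 = 324 ≡ 9 (mod 35).
Check: 3·9 = 27 = 0·35 + 27.

9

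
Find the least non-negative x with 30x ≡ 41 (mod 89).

34

The inverse of 30 mod 89 is 3 (since 30·3 = 90 ≡ 1).
Multiplying both sides by 3: x ≡ 3·41 = 123 ≡ 34 (mod 89).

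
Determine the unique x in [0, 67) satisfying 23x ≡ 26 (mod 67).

23⁻¹ ≡ 35 (mod 67) because 23·35 = 805 = 12·67 + 1.
Multiplying both sides by 35: x ≡ 35·26 = 910 ≡ 39 (mod 67).

39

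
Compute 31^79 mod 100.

71

Successive squares of 31 mod 100: 31^1≡31, 31^2≡61, 31^4≡21, 31^8≡41, 31^16≡81, 31^32≡61, 31^64≡21.
79 = 1 + 2 + 4 + 8 + 64, so 31^79 ≡ 31·61·21·41·21 ≡ 71 (mod 100).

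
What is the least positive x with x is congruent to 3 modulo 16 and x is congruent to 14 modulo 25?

x ≡ 3 (mod 16) gives x ∈ {3, 19, 35, 51, 67, 83, 99, 115, …}.
The first of these with x mod 25 = 14 is 339.

339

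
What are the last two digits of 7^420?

01

Square-and-reduce mod 100: 7^1≡7, 7^2≡49, 7^4≡1, 7^8≡1, 7^16≡1, 7^32≡1, 7^64≡1, 7^128≡1, 7^256≡1.
Since 420 = 4 + 32 + 128 + 256 in binary, 7^420 ≡ 1·1·1·1 ≡ 1 (mod 100).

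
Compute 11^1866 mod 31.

4

By repeated squaring mod 31: 11^1≡11, 11^2≡28, 11^4≡9, 11^8≡19, 11^16≡20, 11^32≡28, 11^64≡9, 11^128≡19, 11^256≡20, 11^512≡28, 11^1024≡9.
Since 1866 = 2 + 8 + 64 + 256 + 512 + 1024 in binary, 11^1866 ≡ 28·19·9·20·28·9 ≡ 4 (mod 31).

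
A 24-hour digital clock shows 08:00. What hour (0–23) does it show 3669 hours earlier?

Dividing 3669 by 24 gives quotient 152 and remainder 21.
(8 − 21) mod 24 = 11.

11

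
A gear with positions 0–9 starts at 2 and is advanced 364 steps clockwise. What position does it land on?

364 mod 10 = 4 (since 36·10 = 360).
(2 + 4) mod 10 = 6.

6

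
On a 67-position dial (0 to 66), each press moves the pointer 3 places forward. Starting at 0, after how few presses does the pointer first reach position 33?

The inverse of 3 mod 67 is 45 (since 3·45 = 135 ≡ 1).
So x ≡ 45·33 = 1485 ≡ 11 (mod 67).
Check: 3·11 = 33 = 0·67 + 33.

11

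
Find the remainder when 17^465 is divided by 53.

By repeated squaring mod 53: 17^1≡17, 17^2≡24, 17^4≡46, 17^8≡49, 17^16≡16, 17^32≡44, 17^64≡28, 17^128≡42, 17^256≡15.
Since 465 = 1 + 16 + 64 + 128 + 256 in binary, 17^465 ≡ 17·16·28·42·15 ≡ 43 (mod 53).

43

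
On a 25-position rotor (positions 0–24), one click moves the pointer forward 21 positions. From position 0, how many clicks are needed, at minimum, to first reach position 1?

25 = 1·21 + 4
21 = 5·4 + 1
4 = 4·1 + 0
Back-substituting gives 21·6 ≡ 1 (mod 25).

6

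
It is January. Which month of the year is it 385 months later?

February

385 = 32·12 + 1, so 385 mod 12 = 1.
January + 1 month → February.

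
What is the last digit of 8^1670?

Powers of 8 mod 10 repeat with period 4: 8, 4, 2, 6.
1670 mod 4 = 2, so the last digit matches 8^2 = 4.

4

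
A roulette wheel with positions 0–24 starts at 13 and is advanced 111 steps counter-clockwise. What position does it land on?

111 − 4·25 = 11, so 111 ≡ 11 (mod 25).
(13 − 11) mod 25 = 2.

2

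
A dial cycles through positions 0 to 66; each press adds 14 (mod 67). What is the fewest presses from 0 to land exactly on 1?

14·24 = 336 = 5·67 + 1, so 14⁻¹ ≡ 24 (mod 67).

24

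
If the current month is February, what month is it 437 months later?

July

Dividing 437 by 12 gives quotient 36 and remainder 5.
February + 5 months → July.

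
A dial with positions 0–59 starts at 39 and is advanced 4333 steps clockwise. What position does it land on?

Dividing 4333 by 60 gives quotient 72 and remainder 13.
(39 + 13) mod 60 = 52.

52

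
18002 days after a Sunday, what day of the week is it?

Friday

18002 = 2571·7 + 5, so 18002 mod 7 = 5.
Sunday + 5 days → Friday.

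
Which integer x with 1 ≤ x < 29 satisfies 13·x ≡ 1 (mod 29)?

13·9 = 117 = 4·29 + 1, so 13⁻¹ ≡ 9 (mod 29).

9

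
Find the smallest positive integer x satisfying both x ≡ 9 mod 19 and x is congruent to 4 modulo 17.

123

Since 17·9 ≡ 1 (mod 19), take x = 4 + 17·((9−4)·9 mod 19) = 4 + 17·7 = 123.
Check: 123 mod 19 = 9, 123 mod 17 = 4.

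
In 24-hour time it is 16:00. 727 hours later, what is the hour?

23

Dividing 727 by 24 gives quotient 30 and remainder 7.
(16 + 7) mod 24 = 23.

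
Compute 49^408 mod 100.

Square-and-reduce mod 100: 49^1≡49, 49^2≡1, 49^4≡1, 49^8≡1, 49^16≡1, 49^32≡1, 49^64≡1, 49^128≡1, 49^256≡1.
408 = 8 + 16 + 128 + 256, so 49^408 ≡ 1·1·1·1 ≡ 1 (mod 100).

1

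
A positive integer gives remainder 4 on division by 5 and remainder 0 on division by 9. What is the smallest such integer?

9

Since 9·4 ≡ 1 (mod 5), take x = 0 + 9·((4−0)·4 mod 5) = 0 + 9·1 = 9.
Check: 9 mod 5 = 4, 9 mod 9 = 0.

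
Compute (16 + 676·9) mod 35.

10

676·9 = 6084.
6084 = 173·35 + 29, so 6084 mod 35 = 29.
(16 + 29) mod 35 = 10.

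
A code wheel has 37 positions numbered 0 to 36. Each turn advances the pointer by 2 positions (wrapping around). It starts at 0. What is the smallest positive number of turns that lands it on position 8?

4

2⁻¹ ≡ 19 (mod 37) because 2·19 = 38 = 1·37 + 1.
So x ≡ 19·8 = 152 ≡ 4 (mod 37).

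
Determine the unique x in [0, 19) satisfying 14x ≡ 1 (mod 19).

14⁻¹ ≡ 15 (mod 19) because 14·15 = 210 = 11·19 + 1.
Multiplying both sides by 15: x ≡ 15·1 = 15 ≡ 15 (mod 19).
Check: 14·15 = 210 = 11·19 + 1.

15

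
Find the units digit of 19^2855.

9

Last digits of 9^n: 9, 1 (period 2).
2855 mod 2 = 1, so the last digit matches 9^1 = 9.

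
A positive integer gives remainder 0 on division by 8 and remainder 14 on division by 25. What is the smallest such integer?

64

Since 25·1 ≡ 1 (mod 8), take x = 14 + 25·((0−14)·1 mod 8) = 14 + 25·2 = 64.
Check: 64 mod 8 = 0, 64 mod 25 = 14.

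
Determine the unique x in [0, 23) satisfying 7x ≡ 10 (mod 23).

8

7⁻¹ ≡ 10 (mod 23) because 7·10 = 70 = 3·23 + 1.
Multiplying both sides by 10: x ≡ 10·10 = 100 ≡ 8 (mod 23).
Check: 7·8 = 56 = 2·23 + 10.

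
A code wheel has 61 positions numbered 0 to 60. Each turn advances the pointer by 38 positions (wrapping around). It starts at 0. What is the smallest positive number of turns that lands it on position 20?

38⁻¹ ≡ 53 (mod 61) because 38·53 = 2014 = 33·61 + 1.
So x ≡ 53·20 = 1060 ≡ 23 (mod 61).

23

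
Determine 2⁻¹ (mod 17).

2·9 = 18 = 1·17 + 1, so 2⁻¹ ≡ 9 (mod 17).

9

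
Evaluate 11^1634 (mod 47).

Successive squares of 11 mod 47: 11^1≡11, 11^2≡27, 11^4≡24, 11^8≡12, 11^16≡3, 11^32≡9, 11^64≡34, 11^128≡28, 11^256≡32, 11^512≡37, 11^1024≡6.
Since 1634 = 2 + 32 + 64 + 512 + 1024 in binary, 11^1634 ≡ 27·9·34·37·6 ≡ 36 (mod 47).

36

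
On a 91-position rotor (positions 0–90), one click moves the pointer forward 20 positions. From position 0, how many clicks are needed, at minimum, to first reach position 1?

41

91 = 4·20 + 11
20 = 1·11 + 9
11 = 1·9 + 2
9 = 4·2 + 1
2 = 2·1 + 0
Back-substituting gives 20·41 ≡ 1 (mod 91).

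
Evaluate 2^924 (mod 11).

By repeated squaring mod 11: 2^1≡2, 2^2≡4, 2^4≡5, 2^8≡3, 2^16≡9, 2^32≡4, 2^64≡5, 2^128≡3, 2^256≡9, 2^512≡4.
924 = 4 + 8 + 16 + 128 + 256 + 512, so 2^924 ≡ 5·3·9·3·9·4 ≡ 5 (mod 11).

5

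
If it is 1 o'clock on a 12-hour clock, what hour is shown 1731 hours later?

4

Dividing 1731 by 12 gives quotient 144 and remainder 3.
1 + 3 → 4 on a 12-hour dial.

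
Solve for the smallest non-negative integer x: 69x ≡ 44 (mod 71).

The inverse of 69 mod 71 is 35 (since 69·35 = 2415 ≡ 1).
So x ≡ 35·44 = 1540 ≡ 49 (mod 71).
Check: 69·49 = 3381 = 47·71 + 44.

49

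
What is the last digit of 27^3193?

Powers of 7 mod 10 repeat with period 4: 7, 9, 3, 1.
3193 mod 4 = 1, so the last digit matches 7^1 = 7.

7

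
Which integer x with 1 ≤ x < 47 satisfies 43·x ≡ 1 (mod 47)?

35

43·35 = 1505 = 32·47 + 1, so 43⁻¹ ≡ 35 (mod 47).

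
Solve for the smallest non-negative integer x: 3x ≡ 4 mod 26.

The inverse of 3 mod 26 is 9 (since 3·9 = 27 ≡ 1).
So x ≡ 9·4 = 36 ≡ 10 (mod 26).
Check: 3·10 = 30 = 1·26 + 4.

10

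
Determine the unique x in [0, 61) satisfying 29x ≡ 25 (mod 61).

29⁻¹ ≡ 40 (mod 61) because 29·40 = 1160 = 19·61 + 1.
Multiplying both sides by 40: x ≡ 40·25 = 1000 ≡ 24 (mod 61).

24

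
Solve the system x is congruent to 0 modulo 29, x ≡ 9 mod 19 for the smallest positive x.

522

x ≡ 9 (mod 19) gives x ∈ {9, 28, 47, 66, 85, 104, 123, 142, …}.
The first of these with x mod 29 = 0 is 522.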